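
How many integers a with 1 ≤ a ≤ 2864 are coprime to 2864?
1424

The number of a ∈ {1, ..., 2864} with gcd(a, 2864) = 1 is by definition Euler's totient φ(2864). φ is multiplicative, with φ(p^e) = p^e − p^(e−1). Factorise 2864 = 2^4 · 179. Then
  φ(2864) = (2^4 − 2^3) · (179 − 1) = 8 · 178 = 1424.
So there are 1424 such integers.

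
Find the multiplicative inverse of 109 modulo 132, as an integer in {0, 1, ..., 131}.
109^(−1) ≡ 109 (mod 132)

Apply the extended Euclidean algorithm to (132, 109), tracking rows (r, s, t) with s·132 + t·109 = r. Each division r_prev = q·r_cur + r_new produces the new row as (previous row) − q·(current row):
  row A: (132, 1, 0)   [1·132 + 0·109 = 132]
  row B: (109, 0, 1)   [0·132 + 1·109 = 109]
  132 = 1·109 + 23   → row C = row A − 1·row B = (23, 1, −1)   [check: 1·132 − 1·109 = 23]
  109 = 4·23 + 17   → row D = row B − 4·row C = (17, −4, 5)   [check: −4·132 + 5·109 = 17]
  23 = 1·17 + 6   → row E = row C − 1·row D = (6, 5, −6)   [check: 5·132 − 6·109 = 6]
  17 = 2·6 + 5   → row F = row D − 2·row E = (5, −14, 17)   [check: −14·132 + 17·109 = 5]
  6 = 1·5 + 1   → row G = row E − 1·row F = (1, 19, −23)   [check: 19·132 − 23·109 = 1]
  5 = 5·1 + 0   → remainder 0, stop. gcd = 1 (last nonzero row G).
The gcd is 1, so 109 is invertible mod 132. The last nonzero row gives 19·132 − 23·109 = 1, so t = −23. So 109^(−1) ≡ −23 ≡ 109 (mod 132). Verify: 109 · 109 = 11881 ≡ 1 (mod 132). ✓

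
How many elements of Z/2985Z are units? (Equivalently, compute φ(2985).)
Z/2985Z has φ(2985) = 1584 units

An element a ∈ Z/2985Z is a unit iff gcd(a, 2985) = 1, so the number of units is φ(2985). φ is multiplicative, with φ(p^e) = p^e − p^(e−1). Factorise 2985 = 3 · 5 · 199. Then
  φ(2985) = (3 − 1) · (5 − 1) · (199 − 1) = 2 · 4 · 198 = 1584.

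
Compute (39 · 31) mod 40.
9

Both factors are already reduced mod 40. 39 · 31 = 1209. Dividing by 40: 1209 = 30·40 + 9. So (39 · 31) mod 40 = 9.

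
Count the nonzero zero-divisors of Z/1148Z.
Z/1148Z has 667 nonzero zero-divisors

In Z/1148Z each nonzero element is either a unit (gcd with 1148 is 1) or a zero-divisor (gcd > 1). The number of units is φ(1148): factorise 1148 = 2^2 · 7 · 41, so φ(1148) = (2^2 − 2^1) · (7 − 1) · (41 − 1) = 2 · 6 · 40 = 480. The nonzero elements number 1148 − 1 = 1147. Hence the nonzero zero-divisors number 1147 − 480 = 667.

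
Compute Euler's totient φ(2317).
φ is multiplicative, with φ(p^e) = p^e − p^(e−1). Factorise 2317 = 7 · 331. Then
  φ(2317) = (7 − 1) · (331 − 1) = 6 · 330 = 1980.

Final answer: φ(2317) = 1980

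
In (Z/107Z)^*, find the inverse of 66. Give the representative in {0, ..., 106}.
66^(−1) ≡ 60 (mod 107)

Apply the extended Euclidean algorithm to (107, 66), tracking rows (r, s, t) with s·107 + t·66 = r. Each division r_prev = q·r_cur + r_new produces the new row as (previous row) − q·(current row):
  row A: (107, 1, 0)   [1·107 + 0·66 = 107]
  row B: (66, 0, 1)   [0·107 + 1·66 = 66]
  107 = 1·66 + 41   → row C = row A − 1·row B = (41, 1, −1)   [check: 1·107 − 1·66 = 41]
  66 = 1·41 + 25   → row D = row B − 1·row C = (25, −1, 2)   [check: −1·107 + 2·66 = 25]
  41 = 1·25 + 16   → row E = row C − 1·row D = (16, 2, −3)   [check: 2·107 − 3·66 = 16]
  25 = 1·16 + 9   → row F = row D − 1·row E = (9, −3, 5)   [check: −3·107 + 5·66 = 9]
  16 = 1·9 + 7   → row G = row E − 1·row F = (7, 5, −8)   [check: 5·107 − 8·66 = 7]
  9 = 1·7 + 2   → row H = row F − 1·row G = (2, −8, 13)   [check: −8·107 + 13·66 = 2]
  7 = 3·2 + 1   → row I = row G − 3·row H = (1, 29, −47)   [check: 29·107 − 47·66 = 1]
  2 = 2·1 + 0   → remainder 0, stop. gcd = 1 (last nonzero row I).
The gcd is 1, so 66 is invertible mod 107. The last nonzero row gives 29·107 − 47·66 = 1, so t = −47. So 66^(−1) ≡ −47 ≡ 60 (mod 107). Verify: 66 · 60 = 3960 ≡ 1 (mod 107). ✓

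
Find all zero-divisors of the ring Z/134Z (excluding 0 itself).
An element a ∈ Z/134Z (with a ≠ 0) is a zero-divisor iff gcd(a, 134) > 1 (because a is a unit precisely when gcd(a, n) = 1, and in Z/nZ every nonzero, non-unit element is a zero-divisor). Scan a = 1, ..., 133 and keep those with gcd(a, 134) > 1:
  gcd(2, 134) = 2, gcd(4, 134) = 2, gcd(6, 134) = 2, gcd(8, 134) = 2, gcd(10, 134) = 2, gcd(12, 134) = 2, gcd(14, 134) = 2, gcd(16, 134) = 2, gcd(18, 134) = 2, gcd(20, 134) = 2, gcd(22, 134) = 2, gcd(24, 134) = 2, gcd(26, 134) = 2, gcd(28, 134) = 2, gcd(30, 134) = 2, gcd(32, 134) = 2, gcd(34, 134) = 2, gcd(36, 134) = 2, gcd(38, 134) = 2, gcd(40, 134) = 2, gcd(42, 134) = 2, gcd(44, 134) = 2, gcd(46, 134) = 2, gcd(48, 134) = 2, gcd(50, 134) = 2, gcd(52, 134) = 2, gcd(54, 134) = 2, gcd(56, 134) = 2, gcd(58, 134) = 2, gcd(60, 134) = 2, gcd(62, 134) = 2, gcd(64, 134) = 2, gcd(66, 134) = 2, gcd(67, 134) = 67, gcd(68, 134) = 2, gcd(70, 134) = 2, gcd(72, 134) = 2, gcd(74, 134) = 2, gcd(76, 134) = 2, gcd(78, 134) = 2, gcd(80, 134) = 2, gcd(82, 134) = 2, gcd(84, 134) = 2, gcd(86, 134) = 2, gcd(88, 134) = 2, gcd(90, 134) = 2, gcd(92, 134) = 2, gcd(94, 134) = 2, gcd(96, 134) = 2, gcd(98, 134) = 2, gcd(100, 134) = 2, gcd(102, 134) = 2, gcd(104, 134) = 2, gcd(106, 134) = 2, gcd(108, 134) = 2, gcd(110, 134) = 2, gcd(112, 134) = 2, gcd(114, 134) = 2, gcd(116, 134) = 2, gcd(118, 134) = 2, gcd(120, 134) = 2, gcd(122, 134) = 2, gcd(124, 134) = 2, gcd(126, 134) = 2, gcd(128, 134) = 2, gcd(130, 134) = 2, gcd(132, 134) = 2.
All other a ∈ {1, ..., 133} have gcd(a, 134) = 1 and are units. So the nonzero zero-divisors are exactly the 67 values of a appearing in this scan.

Final answer: nonzero zero-divisors of Z/134Z = {2, 4, 6, 8, 10, 12, 14, 16, 18, 20, 22, 24, 26, 28, 30, 32, 34, 36, 38, 40, 42, 44, 46, 48, 50, 52, 54, 56, 58, 60, 62, 64, 66, 67, 68, 70, 72, 74, 76, 78, 80, 82, 84, 86, 88, 90, 92, 94, 96, 98, 100, 102, 104, 106, 108, 110, 112, 114, 116, 118, 120, 122, 124, 126, 128, 130, 132}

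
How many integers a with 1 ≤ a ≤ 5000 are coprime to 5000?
2000

The number of a ∈ {1, ..., 5000} with gcd(a, 5000) = 1 is by definition Euler's totient φ(5000). φ is multiplicative, with φ(p^e) = p^e − p^(e−1). Factorise 5000 = 2^3 · 5^4. Then
  φ(5000) = (2^3 − 2^2) · (5^4 − 5^3) = 4 · 500 = 2000.
So there are 2000 such integers.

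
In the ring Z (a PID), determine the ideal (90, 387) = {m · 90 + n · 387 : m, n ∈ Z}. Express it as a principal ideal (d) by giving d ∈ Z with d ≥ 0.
(90, 387) = (9); d = 9

In the PID Z, (a, b) is generated by gcd(a, b). Compute gcd(387, 90) with the extended Euclidean algorithm, tracking rows (r, s, t) with s·387 + t·90 = r:
  row A: (387, 1, 0)   [1·387 + 0·90 = 387]
  row B: (90, 0, 1)   [0·387 + 1·90 = 90]
  387 = 4·90 + 27   → row C = row A − 4·row B = (27, 1, −4)   [check: 1·387 − 4·90 = 27]
  90 = 3·27 + 9   → row D = row B − 3·row C = (9, −3, 13)   [check: −3·387 + 13·90 = 9]
  27 = 3·9 + 0   → remainder 0, stop. gcd = 9 (last nonzero row D).
So gcd(90, 387) = 9, with Bézout identity −3·387 + 13·90 = 9. Containment (⊇): the Bézout identity exhibits 9 as an element of (90, 387), giving (9) ⊆ (90, 387). Containment (⊆): since 9 | 90 and 9 | 387 (90 = 9·10, 387 = 9·43), every Z-linear combination of 90 and 387 is divisible by 9, so (90, 387) ⊆ (9). Therefore (90, 387) = (9), d = 9.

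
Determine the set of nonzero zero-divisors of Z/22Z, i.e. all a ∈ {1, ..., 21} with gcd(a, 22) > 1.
nonzero zero-divisors of Z/22Z = {2, 4, 6, 8, 10, 11, 12, 14, 16, 18, 20}

An element a ∈ Z/22Z (with a ≠ 0) is a zero-divisor iff gcd(a, 22) > 1 (because a is a unit precisely when gcd(a, n) = 1, and in Z/nZ every nonzero, non-unit element is a zero-divisor). Scan a = 1, ..., 21 and keep those with gcd(a, 22) > 1:
  gcd(2, 22) = 2, gcd(4, 22) = 2, gcd(6, 22) = 2, gcd(8, 22) = 2, gcd(10, 22) = 2, gcd(11, 22) = 11, gcd(12, 22) = 2, gcd(14, 22) = 2, gcd(16, 22) = 2, gcd(18, 22) = 2, gcd(20, 22) = 2.
All other a ∈ {1, ..., 21} have gcd(a, 22) = 1 and are units. So the nonzero zero-divisors are exactly the 11 values of a appearing in this scan.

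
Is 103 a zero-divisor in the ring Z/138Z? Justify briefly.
NO

gcd(103, 138) = 1, so 103 is a unit in Z/138Z (it has a multiplicative inverse). A unit cannot be a zero-divisor: if 103·b ≡ 0 then multiplying both sides by 103^(−1) gives b ≡ 0. So 103 is not a zero-divisor.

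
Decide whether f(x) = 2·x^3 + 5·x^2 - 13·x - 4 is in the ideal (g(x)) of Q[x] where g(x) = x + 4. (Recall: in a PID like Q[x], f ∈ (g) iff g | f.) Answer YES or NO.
In Q[x] the ideal (g) consists of all multiples of g, so f ∈ (g) iff g | f, i.e. iff the remainder of f on division by g is 0. Divide f by g (g is monic, so eliminate the leading term of the running remainder at each step):
  leading term 2·x^3: subtract (2·x^2)·g(x) = 2·x^3 + 8·x^2, leaving -3·x^2 - 13·x - 4
  leading term -3·x^2: subtract (-3·x)·g(x) = -3·x^2 - 12·x, leaving -x - 4
  leading term -x: subtract (-1)·g(x) = -x - 4, leaving 0
The remainder is 0, so f(x) = g(x) · h(x) with h(x) = 2·x^2 - 3·x - 1. Hence g | f, i.e. f ∈ (g).

Final answer: YES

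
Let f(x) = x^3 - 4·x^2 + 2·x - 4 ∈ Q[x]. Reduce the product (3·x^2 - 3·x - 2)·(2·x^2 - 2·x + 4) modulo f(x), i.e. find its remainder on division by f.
First multiply in Q[x] without reducing: a · b = 6·x^4 - 12·x^3 + 14·x^2 - 8·x - 8. Now divide by f(x) = x^3 - 4·x^2 + 2·x - 4, eliminating the leading term at each step:
  leading term 6·x^4: subtract (6·x)·f(x) = 6·x^4 - 24·x^3 + 12·x^2 - 24·x, leaving 12·x^3 + 2·x^2 + 16·x - 8
  leading term 12·x^3: subtract (12)·f(x) = 12·x^3 - 48·x^2 + 24·x - 48, leaving 50·x^2 - 8·x + 40
The degree is now < 3, so this is the remainder. Hence a · b ≡ 50·x^2 - 8·x + 40 in Q[x]/(f).

Final answer: a · b ≡ 50·x^2 - 8·x + 40 (mod f(x))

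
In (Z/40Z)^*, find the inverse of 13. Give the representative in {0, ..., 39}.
Apply the extended Euclidean algorithm to (40, 13), tracking rows (r, s, t) with s·40 + t·13 = r. Each division r_prev = q·r_cur + r_new produces the new row as (previous row) − q·(current row):
  row A: (40, 1, 0)   [1·40 + 0·13 = 40]
  row B: (13, 0, 1)   [0·40 + 1·13 = 13]
  40 = 3·13 + 1   → row C = row A − 3·row B = (1, 1, −3)   [check: 1·40 − 3·13 = 1]
  13 = 13·1 + 0   → remainder 0, stop. gcd = 1 (last nonzero row C).
The gcd is 1, so 13 is invertible mod 40. The last nonzero row gives 1·40 − 3·13 = 1, so t = −3. So 13^(−1) ≡ −3 ≡ 37 (mod 40). Verify: 13 · 37 = 481 ≡ 1 (mod 40). ✓

Final answer: 13^(−1) ≡ 37 (mod 40)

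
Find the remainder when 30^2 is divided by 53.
52

Use repeated squaring. Binary(2) = 10. Walk through the bits of the exponent 2 left-to-right: at each bit after the leading one, square the running value, then multiply by 30 if the bit is 1 (always reducing mod 53):
  bit 1 = 1 (leading): start with 30.
  bit 2 = 0: square 30^2 = 900 ≡ 52 (mod 53).
Final value: 30^2 ≡ 52 (mod 53).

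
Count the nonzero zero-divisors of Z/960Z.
Z/960Z has 703 nonzero zero-divisors

In Z/960Z each nonzero element is either a unit (gcd with 960 is 1) or a zero-divisor (gcd > 1). The number of units is φ(960): factorise 960 = 2^6 · 3 · 5, so φ(960) = (2^6 − 2^5) · (3 − 1) · (5 − 1) = 32 · 2 · 4 = 256. The nonzero elements number 960 − 1 = 959. Hence the nonzero zero-divisors number 959 − 256 = 703.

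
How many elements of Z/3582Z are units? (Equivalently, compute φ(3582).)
An element a ∈ Z/3582Z is a unit iff gcd(a, 3582) = 1, so the number of units is φ(3582). φ is multiplicative, with φ(p^e) = p^e − p^(e−1). Factorise 3582 = 2 · 3^2 · 199. Then
  φ(3582) = (2 − 1) · (3^2 − 3^1) · (199 − 1) = 1 · 6 · 198 = 1188.

Final answer: Z/3582Z has φ(3582) = 1188 units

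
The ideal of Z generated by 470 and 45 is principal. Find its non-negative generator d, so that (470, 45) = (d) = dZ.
In the PID Z, (a, b) is generated by gcd(a, b). Compute gcd(470, 45) with the extended Euclidean algorithm, tracking rows (r, s, t) with s·470 + t·45 = r:
  row A: (470, 1, 0)   [1·470 + 0·45 = 470]
  row B: (45, 0, 1)   [0·470 + 1·45 = 45]
  470 = 10·45 + 20   → row C = row A − 10·row B = (20, 1, −10)   [check: 1·470 − 10·45 = 20]
  45 = 2·20 + 5   → row D = row B − 2·row C = (5, −2, 21)   [check: −2·470 + 21·45 = 5]
  20 = 4·5 + 0   → remainder 0, stop. gcd = 5 (last nonzero row D).
So gcd(470, 45) = 5, with Bézout identity −2·470 + 21·45 = 5. Containment (⊇): the Bézout identity exhibits 5 as an element of (470, 45), giving (5) ⊆ (470, 45). Containment (⊆): since 5 | 470 and 5 | 45 (470 = 5·94, 45 = 5·9), every Z-linear combination of 470 and 45 is divisible by 5, so (470, 45) ⊆ (5). Therefore (470, 45) = (5), d = 5.

Final answer: (470, 45) = (5); d = 5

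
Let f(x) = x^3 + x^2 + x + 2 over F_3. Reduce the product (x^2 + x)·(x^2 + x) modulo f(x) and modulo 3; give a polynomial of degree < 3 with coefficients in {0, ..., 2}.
a · b ≡ 2·x^2 + 1 (mod f(x))

Multiply as integer polynomials: a · b = x^4 + 2·x^3 + x^2. Reducing coefficients mod 3: a · b ≡ x^4 + 2·x^3 + x^2. Now divide by f(x) = x^3 + x^2 + x + 2 in F_3[x], eliminating the leading term at each step:
  leading term x^4: subtract (x)·f(x) = x^4 + x^3 + x^2 + 2·x, leaving x^3 + x (coefficients mod 3)
  leading term x^3: subtract (1)·f(x) = x^3 + x^2 + x + 2, leaving 2·x^2 + 1 (coefficients mod 3)
The degree is now < 3, so this is the remainder. Hence a · b ≡ 2·x^2 + 1 in F_3[x]/(f).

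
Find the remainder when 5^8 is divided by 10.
5

Use repeated squaring. Binary(8) = 1000. Walk through the bits of the exponent 8 left-to-right: at each bit after the leading one, square the running value, then multiply by 5 if the bit is 1 (always reducing mod 10):
  bit 1 = 1 (leading): start with 5.
  bit 2 = 0: square 5^2 = 25 ≡ 5 (mod 10).
  bit 3 = 0: square 5^2 = 25 ≡ 5 (mod 10).
  bit 4 = 0: square 5^2 = 25 ≡ 5 (mod 10).
Final value: 5^8 ≡ 5 (mod 10).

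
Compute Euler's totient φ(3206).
φ(3206) = 1368

φ is multiplicative, with φ(p^e) = p^e − p^(e−1). Factorise 3206 = 2 · 7 · 229. Then
  φ(3206) = (2 − 1) · (7 − 1) · (229 − 1) = 1 · 6 · 228 = 1368.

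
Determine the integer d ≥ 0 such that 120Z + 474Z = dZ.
(120, 474) = (6); d = 6

In the PID Z, (a, b) is generated by gcd(a, b). Compute gcd(474, 120) with the extended Euclidean algorithm, tracking rows (r, s, t) with s·474 + t·120 = r:
  row A: (474, 1, 0)   [1·474 + 0·120 = 474]
  row B: (120, 0, 1)   [0·474 + 1·120 = 120]
  474 = 3·120 + 114   → row C = row A − 3·row B = (114, 1, −3)   [check: 1·474 − 3·120 = 114]
  120 = 1·114 + 6   → row D = row B − 1·row C = (6, −1, 4)   [check: −1·474 + 4·120 = 6]
  114 = 19·6 + 0   → remainder 0, stop. gcd = 6 (last nonzero row D).
So gcd(120, 474) = 6, with Bézout identity −1·474 + 4·120 = 6. Containment (⊇): the Bézout identity exhibits 6 as an element of (120, 474), giving (6) ⊆ (120, 474). Containment (⊆): since 6 | 120 and 6 | 474 (120 = 6·20, 474 = 6·79), every Z-linear combination of 120 and 474 is divisible by 6, so (120, 474) ⊆ (6). Therefore (120, 474) = (6), d = 6.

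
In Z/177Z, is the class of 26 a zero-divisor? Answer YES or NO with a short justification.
gcd(26, 177) = 1, so 26 is a unit in Z/177Z (it has a multiplicative inverse). A unit cannot be a zero-divisor: if 26·b ≡ 0 then multiplying both sides by 26^(−1) gives b ≡ 0. So 26 is not a zero-divisor.

Final answer: NO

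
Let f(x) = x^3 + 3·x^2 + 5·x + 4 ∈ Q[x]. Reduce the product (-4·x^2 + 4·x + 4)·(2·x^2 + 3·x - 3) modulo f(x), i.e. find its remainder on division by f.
a · b ≡ 12·x^2 - 68·x - 92 (mod f(x))

First multiply in Q[x] without reducing: a · b = -8·x^4 - 4·x^3 + 32·x^2 - 12. Now divide by f(x) = x^3 + 3·x^2 + 5·x + 4, eliminating the leading term at each step:
  leading term -8·x^4: subtract (-8·x)·f(x) = -8·x^4 - 24·x^3 - 40·x^2 - 32·x, leaving 20·x^3 + 72·x^2 + 32·x - 12
  leading term 20·x^3: subtract (20)·f(x) = 20·x^3 + 60·x^2 + 100·x + 80, leaving 12·x^2 - 68·x - 92
The degree is now < 3, so this is the remainder. Hence a · b ≡ 12·x^2 - 68·x - 92 in Q[x]/(f).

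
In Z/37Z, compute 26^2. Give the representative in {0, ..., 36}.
Use repeated squaring. Binary(2) = 10. Walk through the bits of the exponent 2 left-to-right: at each bit after the leading one, square the running value, then multiply by 26 if the bit is 1 (always reducing mod 37):
  bit 1 = 1 (leading): start with 26.
  bit 2 = 0: square 26^2 = 676 ≡ 10 (mod 37).
Final value: 26^2 ≡ 10 (mod 37).

Final answer: 10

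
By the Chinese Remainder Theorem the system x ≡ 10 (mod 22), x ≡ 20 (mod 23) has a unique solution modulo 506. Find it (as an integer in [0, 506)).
The moduli 22, 23 are pairwise coprime, so by the CRT there is a unique solution mod 22·23 = 506.
Solve by successive substitution. Start with x ≡ 10 (mod 22).
  Combine with x ≡ 20 (mod 23): write x = 10 + 22·t and require 10 + 22·t ≡ 20 (mod 23), i.e. 22·t ≡ 20 − 10 ≡ 10 (mod 23). Since 22^(−1) ≡ 22 (mod 23), t ≡ 22·10 ≡ 13 (mod 23). So x ≡ 10 + 22·13 = 296 (mod 506).
Unique solution in [0, 506): x = 296.

Final answer: x ≡ 296 (mod 506); the representative in [0, 506) is 296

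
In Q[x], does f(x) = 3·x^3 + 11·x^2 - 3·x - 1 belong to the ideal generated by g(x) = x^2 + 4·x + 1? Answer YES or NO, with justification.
NO

In Q[x] the ideal (g) consists of all multiples of g, so f ∈ (g) iff g | f, i.e. iff the remainder of f on division by g is 0. Divide f by g (g is monic, so eliminate the leading term of the running remainder at each step):
  leading term 3·x^3: subtract (3·x)·g(x) = 3·x^3 + 12·x^2 + 3·x, leaving -x^2 - 6·x - 1
  leading term -x^2: subtract (-1)·g(x) = -x^2 - 4·x - 1, leaving -2·x
The remainder r(x) = -2·x ≠ 0 (and deg r < deg g), so g ∤ f, i.e. f ∉ (g).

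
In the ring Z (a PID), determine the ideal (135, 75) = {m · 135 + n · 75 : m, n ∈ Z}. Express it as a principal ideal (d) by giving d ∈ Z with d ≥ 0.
(135, 75) = (15); d = 15

In the PID Z, (a, b) is generated by gcd(a, b). Compute gcd(135, 75) with the extended Euclidean algorithm, tracking rows (r, s, t) with s·135 + t·75 = r:
  row A: (135, 1, 0)   [1·135 + 0·75 = 135]
  row B: (75, 0, 1)   [0·135 + 1·75 = 75]
  135 = 1·75 + 60   → row C = row A − 1·row B = (60, 1, −1)   [check: 1·135 − 1·75 = 60]
  75 = 1·60 + 15   → row D = row B − 1·row C = (15, −1, 2)   [check: −1·135 + 2·75 = 15]
  60 = 4·15 + 0   → remainder 0, stop. gcd = 15 (last nonzero row D).
So gcd(135, 75) = 15, with Bézout identity −1·135 + 2·75 = 15. Containment (⊇): the Bézout identity exhibits 15 as an element of (135, 75), giving (15) ⊆ (135, 75). Containment (⊆): since 15 | 135 and 15 | 75 (135 = 15·9, 75 = 15·5), every Z-linear combination of 135 and 75 is divisible by 15, so (135, 75) ⊆ (15). Therefore (135, 75) = (15), d = 15.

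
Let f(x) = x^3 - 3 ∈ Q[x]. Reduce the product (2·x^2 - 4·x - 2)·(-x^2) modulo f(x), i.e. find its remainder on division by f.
First multiply in Q[x] without reducing: a · b = -2·x^4 + 4·x^3 + 2·x^2. Now divide by f(x) = x^3 - 3, eliminating the leading term at each step:
  leading term -2·x^4: subtract (-2·x)·f(x) = -2·x^4 + 6·x, leaving 4·x^3 + 2·x^2 - 6·x
  leading term 4·x^3: subtract (4)·f(x) = 4·x^3 - 12, leaving 2·x^2 - 6·x + 12
The degree is now < 3, so this is the remainder. Hence a · b ≡ 2·x^2 - 6·x + 12 in Q[x]/(f).

Final answer: a · b ≡ 2·x^2 - 6·x + 12 (mod f(x))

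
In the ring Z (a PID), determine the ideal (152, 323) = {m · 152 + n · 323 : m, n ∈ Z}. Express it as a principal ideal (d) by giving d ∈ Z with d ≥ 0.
In the PID Z, (a, b) is generated by gcd(a, b). Compute gcd(323, 152) with the extended Euclidean algorithm, tracking rows (r, s, t) with s·323 + t·152 = r:
  row A: (323, 1, 0)   [1·323 + 0·152 = 323]
  row B: (152, 0, 1)   [0·323 + 1·152 = 152]
  323 = 2·152 + 19   → row C = row A − 2·row B = (19, 1, −2)   [check: 1·323 − 2·152 = 19]
  152 = 8·19 + 0   → remainder 0, stop. gcd = 19 (last nonzero row C).
So gcd(152, 323) = 19, with Bézout identity 1·323 − 2·152 = 19. Containment (⊇): the Bézout identity exhibits 19 as an element of (152, 323), giving (19) ⊆ (152, 323). Containment (⊆): since 19 | 152 and 19 | 323 (152 = 19·8, 323 = 19·17), every Z-linear combination of 152 and 323 is divisible by 19, so (152, 323) ⊆ (19). Therefore (152, 323) = (19), d = 19.

Final answer: (152, 323) = (19); d = 19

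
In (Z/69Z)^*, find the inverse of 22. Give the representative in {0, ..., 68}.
Apply the extended Euclidean algorithm to (69, 22), tracking rows (r, s, t) with s·69 + t·22 = r. Each division r_prev = q·r_cur + r_new produces the new row as (previous row) − q·(current row):
  row A: (69, 1, 0)   [1·69 + 0·22 = 69]
  row B: (22, 0, 1)   [0·69 + 1·22 = 22]
  69 = 3·22 + 3   → row C = row A − 3·row B = (3, 1, −3)   [check: 1·69 − 3·22 = 3]
  22 = 7·3 + 1   → row D = row B − 7·row C = (1, −7, 22)   [check: −7·69 + 22·22 = 1]
  3 = 3·1 + 0   → remainder 0, stop. gcd = 1 (last nonzero row D).
The gcd is 1, so 22 is invertible mod 69. The last nonzero row gives −7·69 + 22·22 = 1, so t = 22. So 22^(−1) ≡ 22 (mod 69). Verify: 22 · 22 = 484 ≡ 1 (mod 69). ✓

Final answer: 22^(−1) ≡ 22 (mod 69)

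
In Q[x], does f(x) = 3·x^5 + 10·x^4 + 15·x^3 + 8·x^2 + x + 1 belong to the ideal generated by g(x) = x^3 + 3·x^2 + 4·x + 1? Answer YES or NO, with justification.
NO

In Q[x] the ideal (g) consists of all multiples of g, so f ∈ (g) iff g | f, i.e. iff the remainder of f on division by g is 0. Divide f by g (g is monic, so eliminate the leading term of the running remainder at each step):
  leading term 3·x^5: subtract (3·x^2)·g(x) = 3·x^5 + 9·x^4 + 12·x^3 + 3·x^2, leaving x^4 + 3·x^3 + 5·x^2 + x + 1
  leading term x^4: subtract (x)·g(x) = x^4 + 3·x^3 + 4·x^2 + x, leaving x^2 + 1
The remainder r(x) = x^2 + 1 ≠ 0 (and deg r < deg g), so g ∤ f, i.e. f ∉ (g).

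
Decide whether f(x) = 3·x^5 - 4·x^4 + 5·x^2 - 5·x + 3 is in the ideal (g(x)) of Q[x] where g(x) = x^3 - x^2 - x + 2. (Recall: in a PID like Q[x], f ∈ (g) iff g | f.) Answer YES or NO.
In Q[x] the ideal (g) consists of all multiples of g, so f ∈ (g) iff g | f, i.e. iff the remainder of f on division by g is 0. Divide f by g (g is monic, so eliminate the leading term of the running remainder at each step):
  leading term 3·x^5: subtract (3·x^2)·g(x) = 3·x^5 - 3·x^4 - 3·x^3 + 6·x^2, leaving -x^4 + 3·x^3 - x^2 - 5·x + 3
  leading term -x^4: subtract (-x)·g(x) = -x^4 + x^3 + x^2 - 2·x, leaving 2·x^3 - 2·x^2 - 3·x + 3
  leading term 2·x^3: subtract (2)·g(x) = 2·x^3 - 2·x^2 - 2·x + 4, leaving -x - 1
The remainder r(x) = -x - 1 ≠ 0 (and deg r < deg g), so g ∤ f, i.e. f ∉ (g).

Final answer: NO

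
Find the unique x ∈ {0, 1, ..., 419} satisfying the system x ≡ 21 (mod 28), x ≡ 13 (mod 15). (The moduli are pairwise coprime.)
x ≡ 133 (mod 420); the representative in [0, 420) is 133

The moduli 28, 15 are pairwise coprime, so by the CRT there is a unique solution mod 28·15 = 420.
Solve by successive substitution. Start with x ≡ 21 (mod 28).
  Combine with x ≡ 13 (mod 15): write x = 21 + 28·t and require 21 + 28·t ≡ 13 (mod 15), i.e. 28·t ≡ 13 − 21 ≡ 7 (mod 15). Since 28^(−1) ≡ 7 (mod 15) (28 ≡ 13 (mod 15)), t ≡ 7·7 ≡ 4 (mod 15). So x ≡ 21 + 28·4 = 133 (mod 420).
Unique solution in [0, 420): x = 133.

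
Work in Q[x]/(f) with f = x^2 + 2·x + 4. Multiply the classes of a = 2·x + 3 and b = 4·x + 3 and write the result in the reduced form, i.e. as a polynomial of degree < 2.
a · b ≡ 2·x - 23 (mod f(x))

First multiply in Q[x] without reducing: a · b = 8·x^2 + 18·x + 9. Now divide by f(x) = x^2 + 2·x + 4, eliminating the leading term at each step:
  leading term 8·x^2: subtract (8)·f(x) = 8·x^2 + 16·x + 32, leaving 2·x - 23
The degree is now < 2, so this is the remainder. Hence a · b ≡ 2·x - 23 in Q[x]/(f).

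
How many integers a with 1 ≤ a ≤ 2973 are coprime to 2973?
The number of a ∈ {1, ..., 2973} with gcd(a, 2973) = 1 is by definition Euler's totient φ(2973). φ is multiplicative, with φ(p^e) = p^e − p^(e−1). Factorise 2973 = 3 · 991. Then
  φ(2973) = (3 − 1) · (991 − 1) = 2 · 990 = 1980.
So there are 1980 such integers.

Final answer: 1980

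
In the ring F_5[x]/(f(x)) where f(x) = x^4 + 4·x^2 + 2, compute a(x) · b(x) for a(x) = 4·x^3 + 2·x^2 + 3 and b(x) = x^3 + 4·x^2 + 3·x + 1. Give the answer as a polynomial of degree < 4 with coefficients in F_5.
a · b ≡ x^3 + 3·x (mod f(x))

Multiply as integer polynomials: a · b = 4·x^6 + 18·x^5 + 20·x^4 + 13·x^3 + 14·x^2 + 9·x + 3. Reducing coefficients mod 5: a · b ≡ 4·x^6 + 3·x^5 + 3·x^3 + 4·x^2 + 4·x + 3. Now divide by f(x) = x^4 + 4·x^2 + 2 in F_5[x], eliminating the leading term at each step:
  leading term 4·x^6: subtract (4·x^2)·f(x) = 4·x^6 + x^4 + 3·x^2, leaving 3·x^5 + 4·x^4 + 3·x^3 + x^2 + 4·x + 3 (coefficients mod 5)
  leading term 3·x^5: subtract (3·x)·f(x) = 3·x^5 + 2·x^3 + x, leaving 4·x^4 + x^3 + x^2 + 3·x + 3 (coefficients mod 5)
  leading term 4·x^4: subtract (4)·f(x) = 4·x^4 + x^2 + 3, leaving x^3 + 3·x (coefficients mod 5)
The degree is now < 4, so this is the remainder. Hence a · b ≡ x^3 + 3·x in F_5[x]/(f).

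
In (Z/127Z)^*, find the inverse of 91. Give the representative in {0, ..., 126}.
91^(−1) ≡ 67 (mod 127)

Apply the extended Euclidean algorithm to (127, 91), tracking rows (r, s, t) with s·127 + t·91 = r. Each division r_prev = q·r_cur + r_new produces the new row as (previous row) − q·(current row):
  row A: (127, 1, 0)   [1·127 + 0·91 = 127]
  row B: (91, 0, 1)   [0·127 + 1·91 = 91]
  127 = 1·91 + 36   → row C = row A − 1·row B = (36, 1, −1)   [check: 1·127 − 1·91 = 36]
  91 = 2·36 + 19   → row D = row B − 2·row C = (19, −2, 3)   [check: −2·127 + 3·91 = 19]
  36 = 1·19 + 17   → row E = row C − 1·row D = (17, 3, −4)   [check: 3·127 − 4·91 = 17]
  19 = 1·17 + 2   → row F = row D − 1·row E = (2, −5, 7)   [check: −5·127 + 7·91 = 2]
  17 = 8·2 + 1   → row G = row E − 8·row F = (1, 43, −60)   [check: 43·127 − 60·91 = 1]
  2 = 2·1 + 0   → remainder 0, stop. gcd = 1 (last nonzero row G).
The gcd is 1, so 91 is invertible mod 127. The last nonzero row gives 43·127 − 60·91 = 1, so t = −60. So 91^(−1) ≡ −60 ≡ 67 (mod 127). Verify: 91 · 67 = 6097 ≡ 1 (mod 127). ✓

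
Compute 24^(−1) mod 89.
24^(−1) ≡ 26 (mod 89)

Apply the extended Euclidean algorithm to (89, 24), tracking rows (r, s, t) with s·89 + t·24 = r. Each division r_prev = q·r_cur + r_new produces the new row as (previous row) − q·(current row):
  row A: (89, 1, 0)   [1·89 + 0·24 = 89]
  row B: (24, 0, 1)   [0·89 + 1·24 = 24]
  89 = 3·24 + 17   → row C = row A − 3·row B = (17, 1, −3)   [check: 1·89 − 3·24 = 17]
  24 = 1·17 + 7   → row D = row B − 1·row C = (7, −1, 4)   [check: −1·89 + 4·24 = 7]
  17 = 2·7 + 3   → row E = row C − 2·row D = (3, 3, −11)   [check: 3·89 − 11·24 = 3]
  7 = 2·3 + 1   → row F = row D − 2·row E = (1, −7, 26)   [check: −7·89 + 26·24 = 1]
  3 = 3·1 + 0   → remainder 0, stop. gcd = 1 (last nonzero row F).
The gcd is 1, so 24 is invertible mod 89. The last nonzero row gives −7·89 + 26·24 = 1, so t = 26. So 24^(−1) ≡ 26 (mod 89). Verify: 24 · 26 = 624 ≡ 1 (mod 89). ✓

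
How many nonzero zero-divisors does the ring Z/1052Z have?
Z/1052Z has 527 nonzero zero-divisors

In Z/1052Z each nonzero element is either a unit (gcd with 1052 is 1) or a zero-divisor (gcd > 1). The number of units is φ(1052): factorise 1052 = 2^2 · 263, so φ(1052) = (2^2 − 2^1) · (263 − 1) = 2 · 262 = 524. The nonzero elements number 1052 − 1 = 1051. Hence the nonzero zero-divisors number 1051 − 524 = 527.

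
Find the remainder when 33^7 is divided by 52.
45

Use repeated squaring. Binary(7) = 111. Walk through the bits of the exponent 7 left-to-right: at each bit after the leading one, square the running value, then multiply by 33 if the bit is 1 (always reducing mod 52):
  bit 1 = 1 (leading): start with 33.
  bit 2 = 1: square 33^2 = 1089 ≡ 49; bit is 1, so multiply 49·33 = 1617 ≡ 5 (mod 52).
  bit 3 = 1: square 5^2 = 25; bit is 1, so multiply 25·33 = 825 ≡ 45 (mod 52).
Final value: 33^7 ≡ 45 (mod 52).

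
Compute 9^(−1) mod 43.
Apply the extended Euclidean algorithm to (43, 9), tracking rows (r, s, t) with s·43 + t·9 = r. Each division r_prev = q·r_cur + r_new produces the new row as (previous row) − q·(current row):
  row A: (43, 1, 0)   [1·43 + 0·9 = 43]
  row B: (9, 0, 1)   [0·43 + 1·9 = 9]
  43 = 4·9 + 7   → row C = row A − 4·row B = (7, 1, −4)   [check: 1·43 − 4·9 = 7]
  9 = 1·7 + 2   → row D = row B − 1·row C = (2, −1, 5)   [check: −1·43 + 5·9 = 2]
  7 = 3·2 + 1   → row E = row C − 3·row D = (1, 4, −19)   [check: 4·43 − 19·9 = 1]
  2 = 2·1 + 0   → remainder 0, stop. gcd = 1 (last nonzero row E).
The gcd is 1, so 9 is invertible mod 43. The last nonzero row gives 4·43 − 19·9 = 1, so t = −19. So 9^(−1) ≡ −19 ≡ 24 (mod 43). Verify: 9 · 24 = 216 ≡ 1 (mod 43). ✓

Final answer: 9^(−1) ≡ 24 (mod 43)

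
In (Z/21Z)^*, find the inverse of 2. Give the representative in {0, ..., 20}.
2^(−1) ≡ 11 (mod 21)

Apply the extended Euclidean algorithm to (21, 2), tracking rows (r, s, t) with s·21 + t·2 = r. Each division r_prev = q·r_cur + r_new produces the new row as (previous row) − q·(current row):
  row A: (21, 1, 0)   [1·21 + 0·2 = 21]
  row B: (2, 0, 1)   [0·21 + 1·2 = 2]
  21 = 10·2 + 1   → row C = row A − 10·row B = (1, 1, −10)   [check: 1·21 − 10·2 = 1]
  2 = 2·1 + 0   → remainder 0, stop. gcd = 1 (last nonzero row C).
The gcd is 1, so 2 is invertible mod 21. The last nonzero row gives 1·21 − 10·2 = 1, so t = −10. So 2^(−1) ≡ −10 ≡ 11 (mod 21). Verify: 2 · 11 = 22 ≡ 1 (mod 21). ✓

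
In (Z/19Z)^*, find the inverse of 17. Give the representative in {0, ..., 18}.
Apply the extended Euclidean algorithm to (19, 17), tracking rows (r, s, t) with s·19 + t·17 = r. Each division r_prev = q·r_cur + r_new produces the new row as (previous row) − q·(current row):
  row A: (19, 1, 0)   [1·19 + 0·17 = 19]
  row B: (17, 0, 1)   [0·19 + 1·17 = 17]
  19 = 1·17 + 2   → row C = row A − 1·row B = (2, 1, −1)   [check: 1·19 − 1·17 = 2]
  17 = 8·2 + 1   → row D = row B − 8·row C = (1, −8, 9)   [check: −8·19 + 9·17 = 1]
  2 = 2·1 + 0   → remainder 0, stop. gcd = 1 (last nonzero row D).
The gcd is 1, so 17 is invertible mod 19. The last nonzero row gives −8·19 + 9·17 = 1, so t = 9. So 17^(−1) ≡ 9 (mod 19). Verify: 17 · 9 = 153 ≡ 1 (mod 19). ✓

Final answer: 17^(−1) ≡ 9 (mod 19)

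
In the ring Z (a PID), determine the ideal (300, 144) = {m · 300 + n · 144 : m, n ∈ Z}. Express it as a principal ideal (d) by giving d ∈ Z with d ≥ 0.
(300, 144) = (12); d = 12

In the PID Z, (a, b) is generated by gcd(a, b). Compute gcd(300, 144) with the extended Euclidean algorithm, tracking rows (r, s, t) with s·300 + t·144 = r:
  row A: (300, 1, 0)   [1·300 + 0·144 = 300]
  row B: (144, 0, 1)   [0·300 + 1·144 = 144]
  300 = 2·144 + 12   → row C = row A − 2·row B = (12, 1, −2)   [check: 1·300 − 2·144 = 12]
  144 = 12·12 + 0   → remainder 0, stop. gcd = 12 (last nonzero row C).
So gcd(300, 144) = 12, with Bézout identity 1·300 − 2·144 = 12. Containment (⊇): the Bézout identity exhibits 12 as an element of (300, 144), giving (12) ⊆ (300, 144). Containment (⊆): since 12 | 300 and 12 | 144 (300 = 12·25, 144 = 12·12), every Z-linear combination of 300 and 144 is divisible by 12, so (300, 144) ⊆ (12). Therefore (300, 144) = (12), d = 12.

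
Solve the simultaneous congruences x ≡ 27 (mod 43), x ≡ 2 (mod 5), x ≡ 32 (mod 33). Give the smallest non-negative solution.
The moduli 43, 5, 33 are pairwise coprime, so by the CRT there is a unique solution mod 43·5·33 = 7095.
Solve by successive substitution. Start with x ≡ 27 (mod 43).
  Combine with x ≡ 2 (mod 5): write x = 27 + 43·t and require 27 + 43·t ≡ 2 (mod 5), i.e. 43·t ≡ 2 − 27 ≡ 0 (mod 5). Since 43^(−1) ≡ 2 (mod 5) (43 ≡ 3 (mod 5)), t ≡ 2·0 ≡ 0 (mod 5). So x ≡ 27 + 43·0 = 27 (mod 215).
  Combine with x ≡ 32 (mod 33): write x = 27 + 215·t and require 27 + 215·t ≡ 32 (mod 33), i.e. 215·t ≡ 32 − 27 ≡ 5 (mod 33). Since 215^(−1) ≡ 2 (mod 33) (215 ≡ 17 (mod 33)), t ≡ 2·5 ≡ 10 (mod 33). So x ≡ 27 + 215·10 = 2177 (mod 7095).
Unique solution in [0, 7095): x = 2177.

Final answer: x ≡ 2177 (mod 7095); the representative in [0, 7095) is 2177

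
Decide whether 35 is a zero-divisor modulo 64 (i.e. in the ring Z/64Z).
gcd(35, 64) = 1, so 35 is a unit in Z/64Z (it has a multiplicative inverse). A unit cannot be a zero-divisor: if 35·b ≡ 0 then multiplying both sides by 35^(−1) gives b ≡ 0. So 35 is not a zero-divisor.

Final answer: NO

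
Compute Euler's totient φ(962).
φ(962) = 432

φ is multiplicative, with φ(p^e) = p^e − p^(e−1). Factorise 962 = 2 · 13 · 37. Then
  φ(962) = (2 − 1) · (13 − 1) · (37 − 1) = 1 · 12 · 36 = 432.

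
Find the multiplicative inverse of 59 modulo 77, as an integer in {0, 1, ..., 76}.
Apply the extended Euclidean algorithm to (77, 59), tracking rows (r, s, t) with s·77 + t·59 = r. Each division r_prev = q·r_cur + r_new produces the new row as (previous row) − q·(current row):
  row A: (77, 1, 0)   [1·77 + 0·59 = 77]
  row B: (59, 0, 1)   [0·77 + 1·59 = 59]
  77 = 1·59 + 18   → row C = row A − 1·row B = (18, 1, −1)   [check: 1·77 − 1·59 = 18]
  59 = 3·18 + 5   → row D = row B − 3·row C = (5, −3, 4)   [check: −3·77 + 4·59 = 5]
  18 = 3·5 + 3   → row E = row C − 3·row D = (3, 10, −13)   [check: 10·77 − 13·59 = 3]
  5 = 1·3 + 2   → row F = row D − 1·row E = (2, −13, 17)   [check: −13·77 + 17·59 = 2]
  3 = 1·2 + 1   → row G = row E − 1·row F = (1, 23, −30)   [check: 23·77 − 30·59 = 1]
  2 = 2·1 + 0   → remainder 0, stop. gcd = 1 (last nonzero row G).
The gcd is 1, so 59 is invertible mod 77. The last nonzero row gives 23·77 − 30·59 = 1, so t = −30. So 59^(−1) ≡ −30 ≡ 47 (mod 77). Verify: 59 · 47 = 2773 ≡ 1 (mod 77). ✓

Final answer: 59^(−1) ≡ 47 (mod 77)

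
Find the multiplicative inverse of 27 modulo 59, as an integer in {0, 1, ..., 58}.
27^(−1) ≡ 35 (mod 59)

Apply the extended Euclidean algorithm to (59, 27), tracking rows (r, s, t) with s·59 + t·27 = r. Each division r_prev = q·r_cur + r_new produces the new row as (previous row) − q·(current row):
  row A: (59, 1, 0)   [1·59 + 0·27 = 59]
  row B: (27, 0, 1)   [0·59 + 1·27 = 27]
  59 = 2·27 + 5   → row C = row A − 2·row B = (5, 1, −2)   [check: 1·59 − 2·27 = 5]
  27 = 5·5 + 2   → row D = row B − 5·row C = (2, −5, 11)   [check: −5·59 + 11·27 = 2]
  5 = 2·2 + 1   → row E = row C − 2·row D = (1, 11, −24)   [check: 11·59 − 24·27 = 1]
  2 = 2·1 + 0   → remainder 0, stop. gcd = 1 (last nonzero row E).
The gcd is 1, so 27 is invertible mod 59. The last nonzero row gives 11·59 − 24·27 = 1, so t = −24. So 27^(−1) ≡ −24 ≡ 35 (mod 59). Verify: 27 · 35 = 945 ≡ 1 (mod 59). ✓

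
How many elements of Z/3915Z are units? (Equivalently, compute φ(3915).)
An element a ∈ Z/3915Z is a unit iff gcd(a, 3915) = 1, so the number of units is φ(3915). φ is multiplicative, with φ(p^e) = p^e − p^(e−1). Factorise 3915 = 3^3 · 5 · 29. Then
  φ(3915) = (3^3 − 3^2) · (5 − 1) · (29 − 1) = 18 · 4 · 28 = 2016.

Final answer: Z/3915Z has φ(3915) = 2016 units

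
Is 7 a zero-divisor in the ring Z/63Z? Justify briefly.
gcd(7, 63) = 7 > 1, so 7 is not a unit in Z/63Z. In Z/nZ every nonzero non-unit is a zero-divisor: explicitly, take b = 63/gcd = 9 ≠ 0 (mod 63); then 7·9 = 63 = 1·63, i.e. 7·9 ≡ 0 (mod 63). So 7 is a zero-divisor.

Final answer: YES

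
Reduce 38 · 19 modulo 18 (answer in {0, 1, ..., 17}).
2

Reduce the factors first: 38 ≡ 2, 19 ≡ 1 (mod 18), so 38 · 19 ≡ 2 · 1 (mod 18). 2 · 1 = 2. Dividing by 18: 2 = 0·18 + 2. So (38 · 19) mod 18 = 2.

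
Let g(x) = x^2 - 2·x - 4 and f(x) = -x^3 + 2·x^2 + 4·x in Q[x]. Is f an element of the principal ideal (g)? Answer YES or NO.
YES

In Q[x] the ideal (g) consists of all multiples of g, so f ∈ (g) iff g | f, i.e. iff the remainder of f on division by g is 0. Divide f by g (g is monic, so eliminate the leading term of the running remainder at each step):
  leading term -x^3: subtract (-x)·g(x) = -x^3 + 2·x^2 + 4·x, leaving 0
The remainder is 0, so f(x) = g(x) · h(x) with h(x) = -x. Hence g | f, i.e. f ∈ (g).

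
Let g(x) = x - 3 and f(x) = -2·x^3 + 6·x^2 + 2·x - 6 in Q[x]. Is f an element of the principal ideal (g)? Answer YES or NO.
In Q[x] the ideal (g) consists of all multiples of g, so f ∈ (g) iff g | f, i.e. iff the remainder of f on division by g is 0. Divide f by g (g is monic, so eliminate the leading term of the running remainder at each step):
  leading term -2·x^3: subtract (-2·x^2)·g(x) = -2·x^3 + 6·x^2, leaving 2·x - 6
  leading term 2·x: subtract (2)·g(x) = 2·x - 6, leaving 0
The remainder is 0, so f(x) = g(x) · h(x) with h(x) = 2 - 2·x^2. Hence g | f, i.e. f ∈ (g).

Final answer: YES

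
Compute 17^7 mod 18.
17

Use repeated squaring. Binary(7) = 111. Walk through the bits of the exponent 7 left-to-right: at each bit after the leading one, square the running value, then multiply by 17 if the bit is 1 (always reducing mod 18):
  bit 1 = 1 (leading): start with 17.
  bit 2 = 1: square 17^2 = 289 ≡ 1; bit is 1, so multiply 1·17 = 17 (mod 18).
  bit 3 = 1: square 17^2 = 289 ≡ 1; bit is 1, so multiply 1·17 = 17 (mod 18).
Final value: 17^7 ≡ 17 (mod 18).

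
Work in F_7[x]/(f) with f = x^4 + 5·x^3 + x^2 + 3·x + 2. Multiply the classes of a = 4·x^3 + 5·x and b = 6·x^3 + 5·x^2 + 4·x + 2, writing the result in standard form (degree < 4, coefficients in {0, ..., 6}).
a · b ≡ 6·x^3 + 2·x^2 + 2·x + 6 (mod f(x))

Multiply as integer polynomials: a · b = 24·x^6 + 20·x^5 + 46·x^4 + 33·x^3 + 20·x^2 + 10·x. Reducing coefficients mod 7: a · b ≡ 3·x^6 + 6·x^5 + 4·x^4 + 5·x^3 + 6·x^2 + 3·x. Now divide by f(x) = x^4 + 5·x^3 + x^2 + 3·x + 2 in F_7[x], eliminating the leading term at each step:
  leading term 3·x^6: subtract (3·x^2)·f(x) = 3·x^6 + x^5 + 3·x^4 + 2·x^3 + 6·x^2, leaving 5·x^5 + x^4 + 3·x^3 + 3·x (coefficients mod 7)
  leading term 5·x^5: subtract (5·x)·f(x) = 5·x^5 + 4·x^4 + 5·x^3 + x^2 + 3·x, leaving 4·x^4 + 5·x^3 + 6·x^2 (coefficients mod 7)
  leading term 4·x^4: subtract (4)·f(x) = 4·x^4 + 6·x^3 + 4·x^2 + 5·x + 1, leaving 6·x^3 + 2·x^2 + 2·x + 6 (coefficients mod 7)
The degree is now < 4, so this is the remainder. Hence a · b ≡ 6·x^3 + 2·x^2 + 2·x + 6 in F_7[x]/(f).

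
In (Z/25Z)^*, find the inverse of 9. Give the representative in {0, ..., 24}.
Apply the extended Euclidean algorithm to (25, 9), tracking rows (r, s, t) with s·25 + t·9 = r. Each division r_prev = q·r_cur + r_new produces the new row as (previous row) − q·(current row):
  row A: (25, 1, 0)   [1·25 + 0·9 = 25]
  row B: (9, 0, 1)   [0·25 + 1·9 = 9]
  25 = 2·9 + 7   → row C = row A − 2·row B = (7, 1, −2)   [check: 1·25 − 2·9 = 7]
  9 = 1·7 + 2   → row D = row B − 1·row C = (2, −1, 3)   [check: −1·25 + 3·9 = 2]
  7 = 3·2 + 1   → row E = row C − 3·row D = (1, 4, −11)   [check: 4·25 − 11·9 = 1]
  2 = 2·1 + 0   → remainder 0, stop. gcd = 1 (last nonzero row E).
The gcd is 1, so 9 is invertible mod 25. The last nonzero row gives 4·25 − 11·9 = 1, so t = −11. So 9^(−1) ≡ −11 ≡ 14 (mod 25). Verify: 9 · 14 = 126 ≡ 1 (mod 25). ✓

Final answer: 9^(−1) ≡ 14 (mod 25)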